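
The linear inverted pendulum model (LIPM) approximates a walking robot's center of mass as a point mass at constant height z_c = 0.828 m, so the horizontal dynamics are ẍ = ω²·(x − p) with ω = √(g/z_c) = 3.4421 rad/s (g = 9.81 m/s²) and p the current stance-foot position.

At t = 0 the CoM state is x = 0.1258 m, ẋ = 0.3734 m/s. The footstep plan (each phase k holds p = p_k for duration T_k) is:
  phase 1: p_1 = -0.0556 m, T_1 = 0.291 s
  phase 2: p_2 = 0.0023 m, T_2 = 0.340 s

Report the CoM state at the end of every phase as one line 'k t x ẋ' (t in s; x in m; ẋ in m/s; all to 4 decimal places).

phase 1: p=-0.0556, T=0.291, ωT=1.001651, cosh=1.545023, sinh=1.177751; start (x,ẋ)=(0.125800, 0.373400) → end (x,ẋ)=(0.352430, 1.312295)
phase 2: p=0.0023, T=0.340, ωT=1.170314, cosh=1.766637, sinh=1.456368; start (x,ẋ)=(0.352430, 1.312295) → end (x,ẋ)=(1.176090, 4.073538)

1 0.2910 0.3524 1.3123
2 0.6310 1.1761 4.0735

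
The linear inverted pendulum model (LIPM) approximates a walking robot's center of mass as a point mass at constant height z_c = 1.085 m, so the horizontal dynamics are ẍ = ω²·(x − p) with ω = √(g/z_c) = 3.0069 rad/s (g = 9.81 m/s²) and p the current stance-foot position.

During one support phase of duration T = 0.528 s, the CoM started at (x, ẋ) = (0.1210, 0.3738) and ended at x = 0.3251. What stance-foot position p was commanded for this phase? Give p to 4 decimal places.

p = 0.1774

ωT = 3.0069·0.528 = 1.587643; cosh(ωT) = 2.548306, sinh(ωT) = 2.343899
x(T) = p + (x₀−p)·cosh(ωT) + (ẋ₀/ω)·sinh(ωT) ⇒ p·(1 − cosh) = x(T) − x₀·cosh − (ẋ₀/ω)·sinh
numerator   = 0.3251 − (0.1210)·2.548306 − (0.3738/3.0069)·2.343899 = -0.274625
denominator = 1 − 2.548306 = -1.548306
p = -0.274625 / -1.548306 = 0.1774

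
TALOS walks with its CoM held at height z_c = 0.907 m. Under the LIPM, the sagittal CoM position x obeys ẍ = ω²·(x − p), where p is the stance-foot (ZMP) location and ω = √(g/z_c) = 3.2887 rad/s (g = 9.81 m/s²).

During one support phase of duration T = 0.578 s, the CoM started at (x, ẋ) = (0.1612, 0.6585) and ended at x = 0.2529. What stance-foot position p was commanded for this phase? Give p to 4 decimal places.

ωT = 3.2887·0.578 = 1.900869; cosh(ωT) = 3.420572, sinh(ωT) = 3.271133
x(T) = p + (x₀−p)·cosh(ωT) + (ẋ₀/ω)·sinh(ωT) ⇒ p·(1 − cosh) = x(T) − x₀·cosh − (ẋ₀/ω)·sinh
numerator   = 0.2529 − (0.1612)·3.420572 − (0.6585/3.2887)·3.271133 = -0.953479
denominator = 1 − 3.420572 = -2.420572
p = -0.953479 / -2.420572 = 0.3939

p = 0.3939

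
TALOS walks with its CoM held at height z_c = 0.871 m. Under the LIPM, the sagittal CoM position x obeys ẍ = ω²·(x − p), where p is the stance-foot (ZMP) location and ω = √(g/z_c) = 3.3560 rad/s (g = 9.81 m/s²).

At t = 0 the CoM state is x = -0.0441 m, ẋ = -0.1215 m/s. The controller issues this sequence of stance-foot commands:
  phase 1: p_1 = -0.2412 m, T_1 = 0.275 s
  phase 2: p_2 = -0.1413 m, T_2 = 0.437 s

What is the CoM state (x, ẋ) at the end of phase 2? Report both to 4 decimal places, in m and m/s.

x = 0.5189, ẋ = 2.2211

phase 1: p=-0.2412, T=0.275, ωT=0.922900, cosh=1.456971, sinh=1.059606; start (x,ẋ)=(-0.044100, -0.121500) → end (x,ẋ)=(0.007607, 0.523873)
phase 2: p=-0.1413, T=0.437, ωT=1.466572, cosh=2.282533, sinh=2.051818; start (x,ẋ)=(0.007607, 0.523873) → end (x,ẋ)=(0.518876, 2.221119)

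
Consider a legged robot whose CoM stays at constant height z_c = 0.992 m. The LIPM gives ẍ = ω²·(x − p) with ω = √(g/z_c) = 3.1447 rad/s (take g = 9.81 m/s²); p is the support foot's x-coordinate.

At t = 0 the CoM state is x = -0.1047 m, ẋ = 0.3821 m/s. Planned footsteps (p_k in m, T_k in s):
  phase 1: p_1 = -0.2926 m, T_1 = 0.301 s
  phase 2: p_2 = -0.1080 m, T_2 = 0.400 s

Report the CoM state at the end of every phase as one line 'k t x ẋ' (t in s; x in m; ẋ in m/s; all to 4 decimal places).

phase 1: p=-0.2926, T=0.301, ωT=0.946555, cosh=1.482446, sinh=1.094370; start (x,ẋ)=(-0.104700, 0.382100) → end (x,ẋ)=(0.118924, 1.213094)
phase 2: p=-0.1080, T=0.400, ωT=1.257880, cosh=1.901106, sinh=1.616850; start (x,ẋ)=(0.118924, 1.213094) → end (x,ẋ)=(0.947120, 3.460018)

1 0.3010 0.1189 1.2131
2 0.7010 0.9471 3.4600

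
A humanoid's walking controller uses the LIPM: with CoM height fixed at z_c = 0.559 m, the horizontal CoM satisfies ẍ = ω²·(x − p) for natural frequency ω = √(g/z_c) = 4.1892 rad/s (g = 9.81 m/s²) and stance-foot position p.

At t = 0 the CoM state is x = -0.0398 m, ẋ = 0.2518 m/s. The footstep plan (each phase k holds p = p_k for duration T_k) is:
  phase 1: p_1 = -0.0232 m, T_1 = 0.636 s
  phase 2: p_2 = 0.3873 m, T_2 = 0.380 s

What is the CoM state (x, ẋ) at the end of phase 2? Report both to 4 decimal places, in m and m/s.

phase 1: p=-0.0232, T=0.636, ωT=2.664331, cosh=7.213995, sinh=7.144349; start (x,ẋ)=(-0.039800, 0.251800) → end (x,ẋ)=(0.286473, 1.319661)
phase 2: p=0.3873, T=0.380, ωT=1.591896, cosh=2.558297, sinh=2.354758; start (x,ẋ)=(0.286473, 1.319661) → end (x,ẋ)=(0.871138, 2.381468)

x = 0.8711, ẋ = 2.3815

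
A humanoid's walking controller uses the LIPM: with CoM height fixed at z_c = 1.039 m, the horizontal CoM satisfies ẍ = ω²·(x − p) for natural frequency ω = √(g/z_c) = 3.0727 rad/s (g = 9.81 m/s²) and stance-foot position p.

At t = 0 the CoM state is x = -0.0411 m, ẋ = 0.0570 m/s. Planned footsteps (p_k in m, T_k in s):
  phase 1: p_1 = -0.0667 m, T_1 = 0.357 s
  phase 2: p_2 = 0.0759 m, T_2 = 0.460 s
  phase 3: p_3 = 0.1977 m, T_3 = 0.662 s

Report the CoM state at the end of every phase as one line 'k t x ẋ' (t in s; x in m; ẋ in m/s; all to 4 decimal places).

1 0.3570 0.0006 0.1995
2 0.8170 0.0375 -0.0130
3 1.4790 -0.4410 -1.8999

phase 1: p=-0.0667, T=0.357, ωT=1.096954, cosh=1.664458, sinh=1.330571; start (x,ẋ)=(-0.041100, 0.057000) → end (x,ẋ)=(0.000593, 0.199538)
phase 2: p=0.0759, T=0.460, ωT=1.413442, cosh=2.176691, sinh=1.933387; start (x,ẋ)=(0.000593, 0.199538) → end (x,ẋ)=(0.037532, -0.013045)
phase 3: p=0.1977, T=0.662, ωT=2.034127, cosh=3.888186, sinh=3.757392; start (x,ẋ)=(0.037532, -0.013045) → end (x,ẋ)=(-0.441016, -1.899917)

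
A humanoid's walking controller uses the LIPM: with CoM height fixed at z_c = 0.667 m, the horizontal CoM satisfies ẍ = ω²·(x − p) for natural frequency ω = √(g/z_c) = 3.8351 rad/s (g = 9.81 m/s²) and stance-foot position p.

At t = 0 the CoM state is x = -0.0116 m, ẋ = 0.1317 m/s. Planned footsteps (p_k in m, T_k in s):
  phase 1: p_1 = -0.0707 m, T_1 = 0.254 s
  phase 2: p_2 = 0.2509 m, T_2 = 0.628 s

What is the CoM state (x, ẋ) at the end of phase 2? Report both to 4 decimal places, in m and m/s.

phase 1: p=-0.0707, T=0.254, ωT=0.974115, cosh=1.513175, sinh=1.135648; start (x,ẋ)=(-0.011600, 0.131700) → end (x,ẋ)=(0.057728, 0.456685)
phase 2: p=0.2509, T=0.628, ωT=2.408443, cosh=5.603296, sinh=5.513341; start (x,ẋ)=(0.057728, 0.456685) → end (x,ẋ)=(-0.174972, -1.525539)

x = -0.1750, ẋ = -1.5255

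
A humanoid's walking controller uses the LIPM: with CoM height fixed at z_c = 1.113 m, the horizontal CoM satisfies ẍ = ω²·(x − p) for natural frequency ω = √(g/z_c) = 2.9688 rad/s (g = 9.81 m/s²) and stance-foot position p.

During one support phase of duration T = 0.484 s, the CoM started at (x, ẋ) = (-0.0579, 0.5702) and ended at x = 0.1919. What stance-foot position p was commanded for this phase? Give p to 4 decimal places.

p = 0.0496

ωT = 2.9688·0.484 = 1.436899; cosh(ωT) = 2.222646, sinh(ωT) = 1.984982
x(T) = p + (x₀−p)·cosh(ωT) + (ẋ₀/ω)·sinh(ωT) ⇒ p·(1 − cosh) = x(T) − x₀·cosh − (ẋ₀/ω)·sinh
numerator   = 0.1919 − (-0.0579)·2.222646 − (0.5702/2.9688)·1.984982 = -0.060653
denominator = 1 − 2.222646 = -1.222646
p = -0.060653 / -1.222646 = 0.0496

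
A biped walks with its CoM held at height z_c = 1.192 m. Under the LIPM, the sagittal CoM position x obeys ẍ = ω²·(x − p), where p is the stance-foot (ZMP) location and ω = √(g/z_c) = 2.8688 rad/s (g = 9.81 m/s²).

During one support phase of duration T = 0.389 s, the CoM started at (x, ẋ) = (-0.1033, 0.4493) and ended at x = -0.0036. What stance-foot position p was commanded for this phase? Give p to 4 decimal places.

ωT = 2.8688·0.389 = 1.115963; cosh(ωT) = 1.690053, sinh(ωT) = 1.362454
x(T) = p + (x₀−p)·cosh(ωT) + (ẋ₀/ω)·sinh(ωT) ⇒ p·(1 − cosh) = x(T) − x₀·cosh − (ẋ₀/ω)·sinh
numerator   = -0.0036 − (-0.1033)·1.690053 − (0.4493/2.8688)·1.362454 = -0.042400
denominator = 1 − 1.690053 = -0.690053
p = -0.042400 / -0.690053 = 0.0614

p = 0.0614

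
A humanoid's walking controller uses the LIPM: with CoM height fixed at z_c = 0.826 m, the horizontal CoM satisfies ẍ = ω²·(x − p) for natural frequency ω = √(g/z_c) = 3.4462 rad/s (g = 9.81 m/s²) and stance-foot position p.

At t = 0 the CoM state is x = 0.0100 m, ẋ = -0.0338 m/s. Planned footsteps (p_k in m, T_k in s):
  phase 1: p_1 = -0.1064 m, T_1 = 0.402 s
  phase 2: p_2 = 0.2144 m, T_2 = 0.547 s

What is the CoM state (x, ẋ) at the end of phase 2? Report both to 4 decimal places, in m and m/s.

x = 0.5388, ẋ = 1.2694

phase 1: p=-0.1064, T=0.402, ωT=1.385372, cosh=2.123272, sinh=1.873042; start (x,ẋ)=(0.010000, -0.033800) → end (x,ẋ)=(0.122378, 0.679581)
phase 2: p=0.2144, T=0.547, ωT=1.885071, cosh=3.369321, sinh=3.217503; start (x,ẋ)=(0.122378, 0.679581) → end (x,ẋ)=(0.538832, 1.269375)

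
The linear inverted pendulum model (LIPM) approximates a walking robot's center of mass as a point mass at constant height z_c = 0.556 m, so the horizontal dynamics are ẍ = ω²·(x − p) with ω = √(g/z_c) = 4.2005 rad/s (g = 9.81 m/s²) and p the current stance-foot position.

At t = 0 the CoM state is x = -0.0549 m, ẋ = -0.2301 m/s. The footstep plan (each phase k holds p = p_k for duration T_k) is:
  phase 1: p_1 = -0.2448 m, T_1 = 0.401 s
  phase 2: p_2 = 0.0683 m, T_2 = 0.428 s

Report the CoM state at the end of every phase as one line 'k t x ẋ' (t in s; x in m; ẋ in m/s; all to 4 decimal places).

1 0.4010 0.1420 1.4340
2 0.8290 1.2990 5.3557

phase 1: p=-0.2448, T=0.401, ωT=1.684400, cosh=2.787387, sinh=2.601832; start (x,ẋ)=(-0.054900, -0.230100) → end (x,ẋ)=(0.141999, 1.434038)
phase 2: p=0.0683, T=0.428, ωT=1.797814, cosh=3.101049, sinh=2.935388; start (x,ẋ)=(0.141999, 1.434038) → end (x,ẋ)=(1.298976, 5.355734)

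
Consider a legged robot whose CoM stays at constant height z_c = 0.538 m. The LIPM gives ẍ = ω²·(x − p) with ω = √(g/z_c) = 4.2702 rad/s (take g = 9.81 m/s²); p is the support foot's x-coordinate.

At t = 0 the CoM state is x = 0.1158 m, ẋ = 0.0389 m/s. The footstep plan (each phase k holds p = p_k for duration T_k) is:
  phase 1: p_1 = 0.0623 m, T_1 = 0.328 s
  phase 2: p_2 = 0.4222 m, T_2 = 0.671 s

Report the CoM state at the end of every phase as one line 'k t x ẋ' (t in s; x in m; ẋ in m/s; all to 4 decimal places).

1 0.3280 0.1948 0.5191
2 0.9990 -0.5168 -3.9247

phase 1: p=0.0623, T=0.328, ωT=1.400626, cosh=2.152090, sinh=1.905647; start (x,ẋ)=(0.115800, 0.038900) → end (x,ẋ)=(0.194797, 0.519072)
phase 2: p=0.4222, T=0.671, ωT=2.865304, cosh=8.805679, sinh=8.748713; start (x,ẋ)=(0.194797, 0.519072) → end (x,ẋ)=(-0.516775, -3.924724)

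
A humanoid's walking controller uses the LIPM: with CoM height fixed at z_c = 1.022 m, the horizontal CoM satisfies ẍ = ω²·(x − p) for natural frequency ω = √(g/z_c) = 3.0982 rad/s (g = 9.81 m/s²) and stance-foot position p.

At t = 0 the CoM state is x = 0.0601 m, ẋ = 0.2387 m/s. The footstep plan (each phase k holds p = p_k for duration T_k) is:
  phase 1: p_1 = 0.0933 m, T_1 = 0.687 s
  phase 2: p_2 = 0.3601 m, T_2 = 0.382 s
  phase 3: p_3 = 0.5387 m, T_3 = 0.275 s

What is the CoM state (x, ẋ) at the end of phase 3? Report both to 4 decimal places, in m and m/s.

phase 1: p=0.0933, T=0.687, ωT=2.128463, cosh=4.260483, sinh=4.141463; start (x,ẋ)=(0.060100, 0.238700) → end (x,ẋ)=(0.270930, 0.590985)
phase 2: p=0.3601, T=0.382, ωT=1.183512, cosh=1.786013, sinh=1.479812; start (x,ẋ)=(0.270930, 0.590985) → end (x,ẋ)=(0.483117, 0.646685)
phase 3: p=0.5387, T=0.275, ωT=0.852005, cosh=1.385451, sinh=0.958892; start (x,ẋ)=(0.483117, 0.646685) → end (x,ẋ)=(0.661841, 0.730822)

x = 0.6618, ẋ = 0.7308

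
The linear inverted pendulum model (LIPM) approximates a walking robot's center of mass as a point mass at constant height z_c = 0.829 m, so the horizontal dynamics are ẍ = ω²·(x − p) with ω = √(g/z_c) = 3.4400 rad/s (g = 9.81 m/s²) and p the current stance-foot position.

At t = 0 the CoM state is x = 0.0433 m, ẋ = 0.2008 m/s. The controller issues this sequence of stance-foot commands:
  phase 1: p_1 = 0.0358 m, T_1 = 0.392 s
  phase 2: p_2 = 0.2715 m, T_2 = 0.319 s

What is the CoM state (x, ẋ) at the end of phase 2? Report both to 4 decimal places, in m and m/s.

x = 0.2569, ẋ = 0.2357

phase 1: p=0.0358, T=0.392, ωT=1.348480, cosh=2.055601, sinh=1.795966; start (x,ẋ)=(0.043300, 0.200800) → end (x,ẋ)=(0.156051, 0.459101)
phase 2: p=0.2715, T=0.319, ωT=1.097360, cosh=1.664998, sinh=1.331247; start (x,ẋ)=(0.156051, 0.459101) → end (x,ẋ)=(0.256946, 0.235705)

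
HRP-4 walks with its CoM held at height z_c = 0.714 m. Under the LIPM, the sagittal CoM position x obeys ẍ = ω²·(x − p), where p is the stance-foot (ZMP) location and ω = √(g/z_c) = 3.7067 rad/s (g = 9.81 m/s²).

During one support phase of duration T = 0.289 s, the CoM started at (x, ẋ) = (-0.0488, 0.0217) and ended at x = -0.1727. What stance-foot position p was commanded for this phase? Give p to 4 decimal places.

p = 0.1596

ωT = 3.7067·0.289 = 1.071236; cosh(ωT) = 1.630785, sinh(ωT) = 1.288201
x(T) = p + (x₀−p)·cosh(ωT) + (ẋ₀/ω)·sinh(ωT) ⇒ p·(1 − cosh) = x(T) − x₀·cosh − (ẋ₀/ω)·sinh
numerator   = -0.1727 − (-0.0488)·1.630785 − (0.0217/3.7067)·1.288201 = -0.100659
denominator = 1 − 1.630785 = -0.630785
p = -0.100659 / -0.630785 = 0.1596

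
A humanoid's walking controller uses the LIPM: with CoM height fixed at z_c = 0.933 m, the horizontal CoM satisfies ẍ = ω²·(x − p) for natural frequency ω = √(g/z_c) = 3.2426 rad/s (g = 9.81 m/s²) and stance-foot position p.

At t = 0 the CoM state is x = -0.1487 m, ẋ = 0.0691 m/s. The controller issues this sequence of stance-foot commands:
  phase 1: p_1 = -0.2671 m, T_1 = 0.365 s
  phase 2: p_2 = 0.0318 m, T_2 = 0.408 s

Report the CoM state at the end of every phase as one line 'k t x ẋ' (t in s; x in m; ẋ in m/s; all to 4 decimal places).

1 0.3650 -0.0241 0.6916
2 0.7730 0.2914 1.0743

phase 1: p=-0.2671, T=0.365, ωT=1.183549, cosh=1.786067, sinh=1.479877; start (x,ẋ)=(-0.148700, 0.069100) → end (x,ẋ)=(-0.024093, 0.691577)
phase 2: p=0.0318, T=0.408, ωT=1.322981, cosh=2.010468, sinh=1.744128; start (x,ẋ)=(-0.024093, 0.691577) → end (x,ẋ)=(0.291413, 1.074289)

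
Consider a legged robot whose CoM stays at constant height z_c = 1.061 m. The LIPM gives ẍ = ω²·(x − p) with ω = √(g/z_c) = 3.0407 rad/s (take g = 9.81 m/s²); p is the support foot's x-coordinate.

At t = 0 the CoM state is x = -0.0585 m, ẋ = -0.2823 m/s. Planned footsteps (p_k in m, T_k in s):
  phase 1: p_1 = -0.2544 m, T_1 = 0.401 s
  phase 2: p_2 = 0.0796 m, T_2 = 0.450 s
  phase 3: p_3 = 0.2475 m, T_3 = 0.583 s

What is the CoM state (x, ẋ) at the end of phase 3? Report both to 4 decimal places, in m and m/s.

x = -0.0947, ẋ = -0.9210

phase 1: p=-0.2544, T=0.401, ωT=1.219321, cosh=1.840159, sinh=1.544728; start (x,ẋ)=(-0.058500, -0.282300) → end (x,ẋ)=(-0.037326, 0.400676)
phase 2: p=0.0796, T=0.450, ωT=1.368315, cosh=2.091630, sinh=1.837095; start (x,ẋ)=(-0.037326, 0.400676) → end (x,ẋ)=(0.077110, 0.184911)
phase 3: p=0.2475, T=0.583, ωT=1.772728, cosh=3.028380, sinh=2.858511; start (x,ẋ)=(0.077110, 0.184911) → end (x,ẋ)=(-0.094675, -0.921030)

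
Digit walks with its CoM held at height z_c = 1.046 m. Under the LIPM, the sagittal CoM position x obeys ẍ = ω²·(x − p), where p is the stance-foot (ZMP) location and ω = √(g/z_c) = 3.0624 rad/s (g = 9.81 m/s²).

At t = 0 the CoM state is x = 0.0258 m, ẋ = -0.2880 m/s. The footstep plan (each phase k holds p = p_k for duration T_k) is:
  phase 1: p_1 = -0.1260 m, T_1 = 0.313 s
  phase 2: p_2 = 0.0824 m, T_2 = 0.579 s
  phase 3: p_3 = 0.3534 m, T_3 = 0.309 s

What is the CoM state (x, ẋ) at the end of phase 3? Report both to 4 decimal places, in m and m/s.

phase 1: p=-0.1260, T=0.313, ωT=0.958531, cosh=1.495659, sinh=1.112204; start (x,ẋ)=(0.025800, -0.288000) → end (x,ẋ)=(-0.003555, 0.086283)
phase 2: p=0.0824, T=0.579, ωT=1.773130, cosh=3.029528, sinh=2.859727; start (x,ẋ)=(-0.003555, 0.086283) → end (x,ẋ)=(-0.097430, -0.491365)
phase 3: p=0.3534, T=0.309, ωT=0.946282, cosh=1.482147, sinh=1.093966; start (x,ẋ)=(-0.097430, -0.491365) → end (x,ẋ)=(-0.490324, -2.238628)

x = -0.4903, ẋ = -2.2386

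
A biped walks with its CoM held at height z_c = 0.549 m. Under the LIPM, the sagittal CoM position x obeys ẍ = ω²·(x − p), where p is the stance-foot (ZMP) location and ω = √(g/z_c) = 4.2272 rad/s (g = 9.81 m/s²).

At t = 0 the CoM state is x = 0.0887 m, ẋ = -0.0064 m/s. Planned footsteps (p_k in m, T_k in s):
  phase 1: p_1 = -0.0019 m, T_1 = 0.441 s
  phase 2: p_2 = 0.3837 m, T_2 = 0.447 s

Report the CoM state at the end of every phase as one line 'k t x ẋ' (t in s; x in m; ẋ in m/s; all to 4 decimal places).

1 0.4410 0.2926 1.1844
2 0.8880 0.9811 2.7627

phase 1: p=-0.0019, T=0.441, ωT=1.864195, cosh=3.302882, sinh=3.147861; start (x,ẋ)=(0.088700, -0.006400) → end (x,ẋ)=(0.292575, 1.184443)
phase 2: p=0.3837, T=0.447, ωT=1.889558, cosh=3.383792, sinh=3.232654; start (x,ẋ)=(0.292575, 1.184443) → end (x,ẋ)=(0.981128, 2.762681)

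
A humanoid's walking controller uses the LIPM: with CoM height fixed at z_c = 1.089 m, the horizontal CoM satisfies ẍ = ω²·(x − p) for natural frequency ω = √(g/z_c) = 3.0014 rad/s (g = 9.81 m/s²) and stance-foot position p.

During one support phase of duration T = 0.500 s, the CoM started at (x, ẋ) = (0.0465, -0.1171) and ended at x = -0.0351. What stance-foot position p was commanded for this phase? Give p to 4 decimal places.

p = 0.0454

ωT = 3.0014·0.500 = 1.500700; cosh(ωT) = 2.353901, sinh(ωT) = 2.130927
x(T) = p + (x₀−p)·cosh(ωT) + (ẋ₀/ω)·sinh(ωT) ⇒ p·(1 − cosh) = x(T) − x₀·cosh − (ẋ₀/ω)·sinh
numerator   = -0.0351 − (0.0465)·2.353901 − (-0.1171/3.0014)·2.130927 = -0.061418
denominator = 1 − 2.353901 = -1.353901
p = -0.061418 / -1.353901 = 0.0454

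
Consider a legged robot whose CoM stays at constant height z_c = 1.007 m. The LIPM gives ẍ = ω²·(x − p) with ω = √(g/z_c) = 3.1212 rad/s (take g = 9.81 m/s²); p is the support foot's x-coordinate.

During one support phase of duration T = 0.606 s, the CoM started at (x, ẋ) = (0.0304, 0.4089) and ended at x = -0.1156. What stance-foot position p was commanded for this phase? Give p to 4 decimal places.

ωT = 3.1212·0.606 = 1.891447; cosh(ωT) = 3.389904, sinh(ωT) = 3.239051
x(T) = p + (x₀−p)·cosh(ωT) + (ẋ₀/ω)·sinh(ωT) ⇒ p·(1 − cosh) = x(T) − x₀·cosh − (ẋ₀/ω)·sinh
numerator   = -0.1156 − (0.0304)·3.389904 − (0.4089/3.1212)·3.239051 = -0.642992
denominator = 1 − 3.389904 = -2.389904
p = -0.642992 / -2.389904 = 0.2690

p = 0.2690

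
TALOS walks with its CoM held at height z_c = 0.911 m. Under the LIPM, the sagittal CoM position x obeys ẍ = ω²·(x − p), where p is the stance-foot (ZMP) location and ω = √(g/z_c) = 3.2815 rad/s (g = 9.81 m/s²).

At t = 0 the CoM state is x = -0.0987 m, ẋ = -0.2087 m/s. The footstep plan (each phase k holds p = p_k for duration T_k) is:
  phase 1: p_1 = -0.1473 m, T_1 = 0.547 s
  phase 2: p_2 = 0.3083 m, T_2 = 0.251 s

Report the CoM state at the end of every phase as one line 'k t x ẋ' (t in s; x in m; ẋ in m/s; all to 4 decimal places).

1 0.5470 -0.1831 -0.1787
2 0.7980 -0.4096 -1.7264

phase 1: p=-0.1473, T=0.547, ωT=1.794981, cosh=3.092744, sinh=2.926613; start (x,ẋ)=(-0.098700, -0.208700) → end (x,ẋ)=(-0.183122, -0.178717)
phase 2: p=0.3083, T=0.251, ωT=0.823657, cosh=1.358821, sinh=0.919996; start (x,ẋ)=(-0.183122, -0.178717) → end (x,ẋ)=(-0.409559, -1.726432)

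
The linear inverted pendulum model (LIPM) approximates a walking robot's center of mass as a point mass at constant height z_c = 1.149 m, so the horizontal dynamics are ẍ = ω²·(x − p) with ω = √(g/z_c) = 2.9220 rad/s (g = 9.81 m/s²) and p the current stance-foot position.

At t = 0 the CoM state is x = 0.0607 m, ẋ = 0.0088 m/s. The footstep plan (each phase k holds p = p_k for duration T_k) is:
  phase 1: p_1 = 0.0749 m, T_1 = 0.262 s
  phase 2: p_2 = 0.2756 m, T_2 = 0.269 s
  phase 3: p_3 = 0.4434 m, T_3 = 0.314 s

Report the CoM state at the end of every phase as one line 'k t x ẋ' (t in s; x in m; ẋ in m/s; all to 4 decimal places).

phase 1: p=0.0749, T=0.262, ωT=0.765564, cosh=1.307639, sinh=0.842568; start (x,ẋ)=(0.060700, 0.008800) → end (x,ẋ)=(0.058869, -0.023453)
phase 2: p=0.2756, T=0.269, ωT=0.786018, cosh=1.325148, sinh=0.869492; start (x,ẋ)=(0.058869, -0.023453) → end (x,ẋ)=(-0.018579, -0.581717)
phase 3: p=0.4434, T=0.314, ωT=0.917508, cosh=1.451279, sinh=1.051766; start (x,ẋ)=(-0.018579, -0.581717) → end (x,ẋ)=(-0.436449, -2.264017)

1 0.2620 0.0589 -0.0235
2 0.5310 -0.0186 -0.5817
3 0.8450 -0.4364 -2.2640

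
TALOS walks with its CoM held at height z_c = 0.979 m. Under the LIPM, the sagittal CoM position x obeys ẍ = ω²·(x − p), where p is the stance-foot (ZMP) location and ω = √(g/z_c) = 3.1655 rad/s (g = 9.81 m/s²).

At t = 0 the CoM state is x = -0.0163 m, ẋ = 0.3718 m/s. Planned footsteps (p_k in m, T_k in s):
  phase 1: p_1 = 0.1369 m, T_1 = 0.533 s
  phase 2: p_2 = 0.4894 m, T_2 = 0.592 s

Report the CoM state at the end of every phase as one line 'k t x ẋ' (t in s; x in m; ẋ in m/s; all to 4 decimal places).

1 0.5330 0.0153 -0.2265
2 1.1250 -1.3188 -5.5284

phase 1: p=0.1369, T=0.533, ωT=1.687212, cosh=2.794712, sinh=2.609677; start (x,ẋ)=(-0.016300, 0.371800) → end (x,ẋ)=(0.015267, -0.226501)
phase 2: p=0.4894, T=0.592, ωT=1.873976, cosh=3.333829, sinh=3.180317; start (x,ẋ)=(0.015267, -0.226501) → end (x,ẋ)=(-1.318841, -5.528355)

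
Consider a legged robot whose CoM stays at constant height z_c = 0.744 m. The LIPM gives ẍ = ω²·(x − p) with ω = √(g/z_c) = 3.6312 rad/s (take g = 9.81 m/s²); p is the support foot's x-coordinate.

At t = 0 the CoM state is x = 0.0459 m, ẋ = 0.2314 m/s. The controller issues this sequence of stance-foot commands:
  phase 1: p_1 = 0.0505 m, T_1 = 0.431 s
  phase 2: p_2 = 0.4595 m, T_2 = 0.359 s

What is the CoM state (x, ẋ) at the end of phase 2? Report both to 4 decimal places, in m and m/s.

x = 0.1696, ẋ = -0.6351

phase 1: p=0.0505, T=0.431, ωT=1.565047, cosh=2.495989, sinh=2.286911; start (x,ẋ)=(0.045900, 0.231400) → end (x,ẋ)=(0.184753, 0.539372)
phase 2: p=0.4595, T=0.359, ωT=1.303601, cosh=1.977043, sinh=1.705490; start (x,ẋ)=(0.184753, 0.539372) → end (x,ẋ)=(0.169644, -0.635139)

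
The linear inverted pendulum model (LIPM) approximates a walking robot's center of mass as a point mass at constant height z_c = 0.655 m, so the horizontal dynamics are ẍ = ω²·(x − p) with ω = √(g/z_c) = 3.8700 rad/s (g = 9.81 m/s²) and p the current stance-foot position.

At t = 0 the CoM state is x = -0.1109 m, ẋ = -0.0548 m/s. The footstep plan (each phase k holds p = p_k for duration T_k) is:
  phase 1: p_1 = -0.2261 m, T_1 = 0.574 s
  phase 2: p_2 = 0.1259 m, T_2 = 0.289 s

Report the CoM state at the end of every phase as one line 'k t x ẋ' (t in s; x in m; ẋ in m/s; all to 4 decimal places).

phase 1: p=-0.2261, T=0.574, ωT=2.221380, cosh=4.664253, sinh=4.555793; start (x,ẋ)=(-0.110900, -0.054800) → end (x,ẋ)=(0.246711, 1.775481)
phase 2: p=0.1259, T=0.289, ωT=1.118430, cosh=1.693419, sinh=1.366627; start (x,ẋ)=(0.246711, 1.775481) → end (x,ẋ)=(0.957465, 3.645584)

1 0.5740 0.2467 1.7755
2 0.8630 0.9575 3.6456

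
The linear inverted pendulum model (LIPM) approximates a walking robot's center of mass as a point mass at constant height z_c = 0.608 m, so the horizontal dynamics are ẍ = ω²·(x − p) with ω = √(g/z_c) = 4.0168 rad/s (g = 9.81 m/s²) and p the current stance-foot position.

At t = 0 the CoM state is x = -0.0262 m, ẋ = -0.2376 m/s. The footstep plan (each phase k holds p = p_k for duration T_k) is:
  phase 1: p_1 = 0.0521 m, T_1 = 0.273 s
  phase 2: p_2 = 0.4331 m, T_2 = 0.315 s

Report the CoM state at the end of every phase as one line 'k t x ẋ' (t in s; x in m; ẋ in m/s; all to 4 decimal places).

1 0.2730 -0.1569 -0.8137
2 0.5880 -1.0259 -5.4216

phase 1: p=0.0521, T=0.273, ωT=1.096586, cosh=1.663969, sinh=1.329960; start (x,ẋ)=(-0.026200, -0.237600) → end (x,ẋ)=(-0.156858, -0.813652)
phase 2: p=0.4331, T=0.315, ωT=1.265292, cosh=1.913142, sinh=1.630985; start (x,ẋ)=(-0.156858, -0.813652) → end (x,ẋ)=(-1.025949, -5.421648)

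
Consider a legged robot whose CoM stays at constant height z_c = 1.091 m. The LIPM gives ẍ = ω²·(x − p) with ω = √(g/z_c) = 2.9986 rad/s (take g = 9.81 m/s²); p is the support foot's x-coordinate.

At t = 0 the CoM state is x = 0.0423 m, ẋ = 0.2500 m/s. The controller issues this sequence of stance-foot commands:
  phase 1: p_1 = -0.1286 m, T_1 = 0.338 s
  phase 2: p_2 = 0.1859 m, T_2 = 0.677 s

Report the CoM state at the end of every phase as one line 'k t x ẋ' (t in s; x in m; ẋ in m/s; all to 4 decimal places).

phase 1: p=-0.1286, T=0.338, ωT=1.013527, cosh=1.559119, sinh=1.196182; start (x,ẋ)=(0.042300, 0.250000) → end (x,ẋ)=(0.237582, 1.002776)
phase 2: p=0.1859, T=0.677, ωT=2.030052, cosh=3.872906, sinh=3.741578; start (x,ẋ)=(0.237582, 1.002776) → end (x,ẋ)=(1.637298, 4.463502)

1 0.3380 0.2376 1.0028
2 1.0150 1.6373 4.4635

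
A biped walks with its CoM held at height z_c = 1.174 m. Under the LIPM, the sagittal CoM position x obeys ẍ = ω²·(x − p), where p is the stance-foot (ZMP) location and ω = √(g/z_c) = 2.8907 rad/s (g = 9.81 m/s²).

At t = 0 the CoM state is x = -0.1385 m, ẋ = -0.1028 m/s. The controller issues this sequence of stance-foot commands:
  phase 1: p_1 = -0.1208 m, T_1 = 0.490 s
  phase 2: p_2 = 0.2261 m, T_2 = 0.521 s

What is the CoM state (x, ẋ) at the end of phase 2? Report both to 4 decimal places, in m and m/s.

phase 1: p=-0.1208, T=0.490, ωT=1.416443, cosh=2.182503, sinh=1.939928; start (x,ẋ)=(-0.138500, -0.102800) → end (x,ẋ)=(-0.228419, -0.323618)
phase 2: p=0.2261, T=0.521, ωT=1.506055, cosh=2.365345, sinh=2.143562; start (x,ẋ)=(-0.228419, -0.323618) → end (x,ẋ)=(-1.088969, -3.581846)

x = -1.0890, ẋ = -3.5818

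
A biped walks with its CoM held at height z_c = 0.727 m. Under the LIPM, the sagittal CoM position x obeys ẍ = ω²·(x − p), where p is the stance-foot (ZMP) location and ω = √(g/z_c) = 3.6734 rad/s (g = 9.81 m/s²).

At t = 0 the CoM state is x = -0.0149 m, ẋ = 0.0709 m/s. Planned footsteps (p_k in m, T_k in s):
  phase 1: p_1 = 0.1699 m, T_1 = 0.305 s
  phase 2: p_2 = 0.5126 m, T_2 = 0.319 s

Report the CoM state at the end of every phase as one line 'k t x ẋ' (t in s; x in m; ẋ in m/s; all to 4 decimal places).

1 0.3050 -0.1171 -0.8097
2 0.6240 -0.9228 -4.8072

phase 1: p=0.1699, T=0.305, ωT=1.120387, cosh=1.696097, sinh=1.369943; start (x,ẋ)=(-0.014900, 0.070900) → end (x,ẋ)=(-0.117098, -0.809725)
phase 2: p=0.5126, T=0.319, ωT=1.171815, cosh=1.768824, sinh=1.459020; start (x,ẋ)=(-0.117098, -0.809725) → end (x,ẋ)=(-0.922835, -4.807166)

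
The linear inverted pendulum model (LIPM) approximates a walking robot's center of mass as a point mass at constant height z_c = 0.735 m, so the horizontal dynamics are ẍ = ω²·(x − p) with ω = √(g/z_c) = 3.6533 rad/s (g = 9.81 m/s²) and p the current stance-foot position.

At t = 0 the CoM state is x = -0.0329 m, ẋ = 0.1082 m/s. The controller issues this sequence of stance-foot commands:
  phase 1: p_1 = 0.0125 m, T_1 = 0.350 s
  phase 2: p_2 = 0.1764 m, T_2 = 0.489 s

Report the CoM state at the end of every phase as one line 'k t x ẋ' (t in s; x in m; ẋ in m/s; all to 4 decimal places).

phase 1: p=0.0125, T=0.350, ωT=1.278655, cosh=1.935109, sinh=1.656697; start (x,ẋ)=(-0.032900, 0.108200) → end (x,ẋ)=(-0.026287, -0.065401)
phase 2: p=0.1764, T=0.489, ωT=1.786464, cosh=3.067931, sinh=2.900379; start (x,ẋ)=(-0.026287, -0.065401) → end (x,ẋ)=(-0.497353, -2.348312)

1 0.3500 -0.0263 -0.0654
2 0.8390 -0.4974 -2.3483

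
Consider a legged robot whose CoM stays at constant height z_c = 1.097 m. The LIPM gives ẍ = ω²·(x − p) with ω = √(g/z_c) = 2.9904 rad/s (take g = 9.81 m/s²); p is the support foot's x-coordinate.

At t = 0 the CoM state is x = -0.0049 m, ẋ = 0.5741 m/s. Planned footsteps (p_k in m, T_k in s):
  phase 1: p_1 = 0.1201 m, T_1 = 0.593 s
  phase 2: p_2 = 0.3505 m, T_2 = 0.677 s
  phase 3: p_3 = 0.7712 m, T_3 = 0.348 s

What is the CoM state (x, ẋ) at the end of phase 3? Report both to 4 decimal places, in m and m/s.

x = 1.8541, ẋ = 3.7225

phase 1: p=0.1201, T=0.593, ωT=1.773307, cosh=3.030036, sinh=2.860265; start (x,ẋ)=(-0.004900, 0.574100) → end (x,ẋ)=(0.290462, 0.670376)
phase 2: p=0.3505, T=0.677, ωT=2.024501, cosh=3.852195, sinh=3.720135; start (x,ẋ)=(0.290462, 0.670376) → end (x,ẋ)=(0.953188, 1.914518)
phase 3: p=0.7712, T=0.348, ωT=1.040659, cosh=1.592152, sinh=1.238930; start (x,ẋ)=(0.953188, 1.914518) → end (x,ẋ)=(1.854143, 3.722452)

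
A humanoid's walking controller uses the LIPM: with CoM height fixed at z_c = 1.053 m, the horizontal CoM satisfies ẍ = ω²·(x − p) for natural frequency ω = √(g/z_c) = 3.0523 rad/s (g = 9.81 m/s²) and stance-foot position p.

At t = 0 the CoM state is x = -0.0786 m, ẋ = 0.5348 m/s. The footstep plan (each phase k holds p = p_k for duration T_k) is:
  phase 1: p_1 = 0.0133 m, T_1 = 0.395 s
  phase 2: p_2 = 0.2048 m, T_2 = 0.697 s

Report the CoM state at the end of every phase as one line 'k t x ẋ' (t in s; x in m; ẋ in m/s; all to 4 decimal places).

phase 1: p=0.0133, T=0.395, ωT=1.205658, cosh=1.819226, sinh=1.519731; start (x,ẋ)=(-0.078600, 0.534800) → end (x,ẋ)=(0.112388, 0.546628)
phase 2: p=0.2048, T=0.697, ωT=2.127453, cosh=4.256301, sinh=4.137161; start (x,ẋ)=(0.112388, 0.546628) → end (x,ẋ)=(0.552381, 1.159653)

1 0.3950 0.1124 0.5466
2 1.0920 0.5524 1.1597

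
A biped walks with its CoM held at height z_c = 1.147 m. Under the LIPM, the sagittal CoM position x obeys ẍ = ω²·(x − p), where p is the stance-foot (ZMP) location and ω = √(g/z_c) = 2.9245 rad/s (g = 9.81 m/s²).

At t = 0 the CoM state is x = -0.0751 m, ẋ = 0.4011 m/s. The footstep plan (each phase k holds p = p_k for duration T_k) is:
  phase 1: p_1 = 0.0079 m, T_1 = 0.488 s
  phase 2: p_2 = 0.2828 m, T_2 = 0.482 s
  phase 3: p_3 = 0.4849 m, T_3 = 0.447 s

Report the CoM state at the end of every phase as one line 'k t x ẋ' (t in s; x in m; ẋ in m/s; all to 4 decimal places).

phase 1: p=0.0079, T=0.488, ωT=1.427156, cosh=2.203411, sinh=1.963421; start (x,ẋ)=(-0.075100, 0.401100) → end (x,ẋ)=(0.094303, 0.407200)
phase 2: p=0.2828, T=0.482, ωT=1.409609, cosh=2.169296, sinh=1.925058; start (x,ẋ)=(0.094303, 0.407200) → end (x,ẋ)=(0.141935, -0.177867)
phase 3: p=0.4849, T=0.447, ωT=1.307252, cosh=1.983282, sinh=1.712719; start (x,ẋ)=(0.141935, -0.177867) → end (x,ẋ)=(-0.299463, -2.070619)

1 0.4880 0.0943 0.4072
2 0.9700 0.1419 -0.1779
3 1.4170 -0.2995 -2.0706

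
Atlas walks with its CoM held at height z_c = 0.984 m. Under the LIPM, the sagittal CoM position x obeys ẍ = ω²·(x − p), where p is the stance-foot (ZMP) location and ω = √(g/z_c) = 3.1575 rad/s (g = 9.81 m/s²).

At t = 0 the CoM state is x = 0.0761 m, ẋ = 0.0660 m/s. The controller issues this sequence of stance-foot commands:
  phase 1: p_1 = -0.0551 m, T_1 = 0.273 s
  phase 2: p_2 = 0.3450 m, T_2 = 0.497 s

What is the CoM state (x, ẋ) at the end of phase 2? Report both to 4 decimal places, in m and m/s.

phase 1: p=-0.0551, T=0.273, ωT=0.861998, cosh=1.395102, sinh=0.972784; start (x,ẋ)=(0.076100, 0.066000) → end (x,ẋ)=(0.148271, 0.495066)
phase 2: p=0.3450, T=0.497, ωT=1.569278, cosh=2.505686, sinh=2.297491; start (x,ẋ)=(0.148271, 0.495066) → end (x,ẋ)=(0.212284, -0.186655)

x = 0.2123, ẋ = -0.1867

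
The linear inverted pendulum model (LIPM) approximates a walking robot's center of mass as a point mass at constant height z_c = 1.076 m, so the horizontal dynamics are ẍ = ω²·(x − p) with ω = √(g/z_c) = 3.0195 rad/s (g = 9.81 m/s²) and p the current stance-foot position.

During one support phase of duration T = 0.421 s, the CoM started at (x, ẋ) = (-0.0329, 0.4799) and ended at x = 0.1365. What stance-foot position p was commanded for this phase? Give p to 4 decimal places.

ωT = 3.0195·0.421 = 1.271209; cosh(ωT) = 1.922827, sinh(ωT) = 1.642335
x(T) = p + (x₀−p)·cosh(ωT) + (ẋ₀/ω)·sinh(ωT) ⇒ p·(1 − cosh) = x(T) − x₀·cosh − (ẋ₀/ω)·sinh
numerator   = 0.1365 − (-0.0329)·1.922827 − (0.4799/3.0195)·1.642335 = -0.061261
denominator = 1 − 1.922827 = -0.922827
p = -0.061261 / -0.922827 = 0.0664

p = 0.0664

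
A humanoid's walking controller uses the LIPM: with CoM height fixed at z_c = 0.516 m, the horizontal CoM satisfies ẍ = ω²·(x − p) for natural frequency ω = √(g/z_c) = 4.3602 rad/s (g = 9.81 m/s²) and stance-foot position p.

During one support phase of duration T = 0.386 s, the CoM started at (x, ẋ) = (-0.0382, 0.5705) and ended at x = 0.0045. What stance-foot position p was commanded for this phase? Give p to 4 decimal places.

p = 0.1284

ωT = 4.3602·0.386 = 1.683037; cosh(ωT) = 2.783843, sinh(ωT) = 2.598034
x(T) = p + (x₀−p)·cosh(ωT) + (ẋ₀/ω)·sinh(ωT) ⇒ p·(1 − cosh) = x(T) − x₀·cosh − (ẋ₀/ω)·sinh
numerator   = 0.0045 − (-0.0382)·2.783843 − (0.5705/4.3602)·2.598034 = -0.229091
denominator = 1 − 2.783843 = -1.783843
p = -0.229091 / -1.783843 = 0.1284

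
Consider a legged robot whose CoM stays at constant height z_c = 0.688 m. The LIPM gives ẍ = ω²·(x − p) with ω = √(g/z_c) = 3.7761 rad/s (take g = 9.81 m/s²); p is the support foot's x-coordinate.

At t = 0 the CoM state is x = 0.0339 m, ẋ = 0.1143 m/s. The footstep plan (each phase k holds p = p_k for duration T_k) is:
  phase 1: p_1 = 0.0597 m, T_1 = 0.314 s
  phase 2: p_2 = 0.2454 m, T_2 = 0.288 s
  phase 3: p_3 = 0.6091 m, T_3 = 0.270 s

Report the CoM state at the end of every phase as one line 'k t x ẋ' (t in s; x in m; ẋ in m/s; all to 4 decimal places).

phase 1: p=0.0597, T=0.314, ωT=1.185695, cosh=1.789248, sinh=1.483714; start (x,ẋ)=(0.033900, 0.114300) → end (x,ẋ)=(0.058448, 0.059963)
phase 2: p=0.2454, T=0.288, ωT=1.087517, cosh=1.651975, sinh=1.314923; start (x,ẋ)=(0.058448, 0.059963) → end (x,ẋ)=(-0.042559, -0.829210)
phase 3: p=0.6091, T=0.270, ωT=1.019547, cosh=1.566349, sinh=1.205590; start (x,ẋ)=(-0.042559, -0.829210) → end (x,ẋ)=(-0.676366, -4.265463)

1 0.3140 0.0584 0.0600
2 0.6020 -0.0426 -0.8292
3 0.8720 -0.6764 -4.2655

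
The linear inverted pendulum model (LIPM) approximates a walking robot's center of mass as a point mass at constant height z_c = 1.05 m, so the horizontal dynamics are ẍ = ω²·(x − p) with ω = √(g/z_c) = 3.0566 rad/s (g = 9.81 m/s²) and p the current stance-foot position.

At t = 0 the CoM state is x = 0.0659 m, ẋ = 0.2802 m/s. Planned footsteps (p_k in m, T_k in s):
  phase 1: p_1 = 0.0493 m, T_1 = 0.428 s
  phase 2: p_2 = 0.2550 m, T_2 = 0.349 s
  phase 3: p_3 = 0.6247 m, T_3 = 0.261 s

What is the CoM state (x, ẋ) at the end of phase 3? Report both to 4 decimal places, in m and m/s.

x = 0.7422, ẋ = 0.9750

phase 1: p=0.0493, T=0.428, ωT=1.308225, cosh=1.984950, sinh=1.714650; start (x,ẋ)=(0.065900, 0.280200) → end (x,ẋ)=(0.239433, 0.643184)
phase 2: p=0.2550, T=0.349, ωT=1.066753, cosh=1.625027, sinh=1.280903; start (x,ẋ)=(0.239433, 0.643184) → end (x,ẋ)=(0.499237, 0.984243)
phase 3: p=0.6247, T=0.261, ωT=0.797773, cosh=1.335460, sinh=0.885129; start (x,ẋ)=(0.499237, 0.984243) → end (x,ẋ)=(0.742165, 0.974977)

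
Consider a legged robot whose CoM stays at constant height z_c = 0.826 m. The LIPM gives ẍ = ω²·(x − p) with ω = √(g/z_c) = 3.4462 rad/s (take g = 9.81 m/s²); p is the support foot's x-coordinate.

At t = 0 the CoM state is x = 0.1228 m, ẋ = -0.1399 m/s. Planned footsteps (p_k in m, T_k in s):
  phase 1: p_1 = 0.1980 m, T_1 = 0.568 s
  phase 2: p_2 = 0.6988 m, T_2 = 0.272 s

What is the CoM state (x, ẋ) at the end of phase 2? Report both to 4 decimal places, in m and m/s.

phase 1: p=0.1980, T=0.568, ωT=1.957442, cosh=3.611203, sinh=3.469984; start (x,ẋ)=(0.122800, -0.139900) → end (x,ẋ)=(-0.214428, -1.404468)
phase 2: p=0.6988, T=0.272, ωT=0.937366, cosh=1.472453, sinh=1.080795; start (x,ẋ)=(-0.214428, -1.404468) → end (x,ẋ)=(-1.086354, -5.469456)

x = -1.0864, ẋ = -5.4695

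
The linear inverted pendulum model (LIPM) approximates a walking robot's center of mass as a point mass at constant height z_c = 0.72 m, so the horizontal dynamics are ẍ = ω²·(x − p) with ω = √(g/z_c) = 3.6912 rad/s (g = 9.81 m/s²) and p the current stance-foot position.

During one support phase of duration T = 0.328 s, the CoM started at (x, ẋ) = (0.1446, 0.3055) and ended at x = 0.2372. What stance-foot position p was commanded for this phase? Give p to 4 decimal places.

p = 0.1856

ωT = 3.6912·0.328 = 1.210714; cosh(ωT) = 1.826932, sinh(ωT) = 1.528947
x(T) = p + (x₀−p)·cosh(ωT) + (ẋ₀/ω)·sinh(ωT) ⇒ p·(1 − cosh) = x(T) − x₀·cosh − (ẋ₀/ω)·sinh
numerator   = 0.2372 − (0.1446)·1.826932 − (0.3055/3.6912)·1.528947 = -0.153517
denominator = 1 − 1.826932 = -0.826932
p = -0.153517 / -0.826932 = 0.1856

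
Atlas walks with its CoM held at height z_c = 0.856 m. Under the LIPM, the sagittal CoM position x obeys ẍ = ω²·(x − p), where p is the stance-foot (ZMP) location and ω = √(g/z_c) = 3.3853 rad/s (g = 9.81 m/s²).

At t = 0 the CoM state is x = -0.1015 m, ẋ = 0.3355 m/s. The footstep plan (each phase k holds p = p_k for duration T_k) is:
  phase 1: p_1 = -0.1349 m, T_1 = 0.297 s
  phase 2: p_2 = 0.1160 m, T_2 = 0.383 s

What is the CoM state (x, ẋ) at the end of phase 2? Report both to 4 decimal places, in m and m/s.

phase 1: p=-0.1349, T=0.297, ωT=1.005434, cosh=1.549490, sinh=1.183604; start (x,ẋ)=(-0.101500, 0.335500) → end (x,ẋ)=(0.034154, 0.653683)
phase 2: p=0.1160, T=0.383, ωT=1.296570, cosh=1.965100, sinh=1.691632; start (x,ẋ)=(0.034154, 0.653683) → end (x,ẋ)=(0.281809, 0.815846)

x = 0.2818, ẋ = 0.8158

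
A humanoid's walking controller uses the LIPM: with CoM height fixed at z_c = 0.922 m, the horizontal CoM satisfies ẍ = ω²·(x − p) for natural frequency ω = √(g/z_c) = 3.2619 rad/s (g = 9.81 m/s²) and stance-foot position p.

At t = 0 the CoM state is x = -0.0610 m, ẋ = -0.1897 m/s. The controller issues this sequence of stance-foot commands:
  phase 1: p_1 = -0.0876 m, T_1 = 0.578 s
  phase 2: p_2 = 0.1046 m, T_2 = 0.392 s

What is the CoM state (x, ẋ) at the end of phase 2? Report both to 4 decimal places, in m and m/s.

phase 1: p=-0.0876, T=0.578, ωT=1.885378, cosh=3.370309, sinh=3.218537; start (x,ẋ)=(-0.061000, -0.189700) → end (x,ẋ)=(-0.185128, -0.360086)
phase 2: p=0.1046, T=0.392, ωT=1.278665, cosh=1.935125, sinh=1.656716; start (x,ẋ)=(-0.185128, -0.360086) → end (x,ẋ)=(-0.638947, -2.262514)

x = -0.6389, ẋ = -2.2625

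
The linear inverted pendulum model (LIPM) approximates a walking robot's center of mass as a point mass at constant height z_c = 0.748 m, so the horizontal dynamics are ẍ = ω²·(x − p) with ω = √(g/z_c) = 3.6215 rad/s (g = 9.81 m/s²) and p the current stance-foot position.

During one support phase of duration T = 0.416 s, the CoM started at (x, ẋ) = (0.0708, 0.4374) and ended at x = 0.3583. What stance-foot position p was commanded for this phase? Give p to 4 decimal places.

ωT = 3.6215·0.416 = 1.506544; cosh(ωT) = 2.366394, sinh(ωT) = 2.144719
x(T) = p + (x₀−p)·cosh(ωT) + (ẋ₀/ω)·sinh(ωT) ⇒ p·(1 − cosh) = x(T) − x₀·cosh − (ẋ₀/ω)·sinh
numerator   = 0.3583 − (0.0708)·2.366394 − (0.4374/3.6215)·2.144719 = -0.068277
denominator = 1 − 2.366394 = -1.366394
p = -0.068277 / -1.366394 = 0.0500

p = 0.0500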